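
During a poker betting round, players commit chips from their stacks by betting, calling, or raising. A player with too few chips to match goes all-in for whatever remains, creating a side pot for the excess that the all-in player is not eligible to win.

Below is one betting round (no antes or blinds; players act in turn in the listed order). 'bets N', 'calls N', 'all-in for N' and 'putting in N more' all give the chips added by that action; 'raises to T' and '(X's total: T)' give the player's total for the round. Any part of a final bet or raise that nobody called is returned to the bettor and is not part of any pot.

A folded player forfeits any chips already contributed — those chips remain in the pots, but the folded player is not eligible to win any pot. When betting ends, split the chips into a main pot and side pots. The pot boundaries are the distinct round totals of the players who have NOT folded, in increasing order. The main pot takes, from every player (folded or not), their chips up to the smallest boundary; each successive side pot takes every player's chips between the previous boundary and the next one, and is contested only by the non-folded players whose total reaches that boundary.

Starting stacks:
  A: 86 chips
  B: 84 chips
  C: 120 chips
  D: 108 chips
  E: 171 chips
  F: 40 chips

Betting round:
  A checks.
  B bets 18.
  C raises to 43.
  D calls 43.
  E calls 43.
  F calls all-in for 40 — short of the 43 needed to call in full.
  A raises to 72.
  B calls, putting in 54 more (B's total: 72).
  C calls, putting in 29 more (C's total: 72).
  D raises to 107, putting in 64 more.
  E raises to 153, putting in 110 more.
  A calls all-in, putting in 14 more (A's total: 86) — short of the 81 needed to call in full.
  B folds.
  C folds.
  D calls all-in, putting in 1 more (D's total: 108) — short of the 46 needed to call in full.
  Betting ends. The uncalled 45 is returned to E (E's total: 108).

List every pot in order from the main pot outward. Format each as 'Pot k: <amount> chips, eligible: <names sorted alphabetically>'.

Pot 1: 240 chips, eligible: A, D, E, F
Pot 2: 202 chips, eligible: A, D, E
Pot 3: 44 chips, eligible: D, E

Derivation:
Contributions (after 45 returned to E): A=86, B=72, C=72, D=108, E=108, F=40
Folded: B, C
Pot levels (distinct totals of non-folded players): 40, 86, 108
Layer 1-40: 40 each from A, B, C, D, E, F = 40*6 = 240 chips; eligible A, D, E, F
Layer 41-86: A 46 + B 32 + C 32 + D 46 + E 46 = 202 chips; eligible A, D, E
Layer 87-108: 22 each from D, E = 22*2 = 44 chips; eligible D, E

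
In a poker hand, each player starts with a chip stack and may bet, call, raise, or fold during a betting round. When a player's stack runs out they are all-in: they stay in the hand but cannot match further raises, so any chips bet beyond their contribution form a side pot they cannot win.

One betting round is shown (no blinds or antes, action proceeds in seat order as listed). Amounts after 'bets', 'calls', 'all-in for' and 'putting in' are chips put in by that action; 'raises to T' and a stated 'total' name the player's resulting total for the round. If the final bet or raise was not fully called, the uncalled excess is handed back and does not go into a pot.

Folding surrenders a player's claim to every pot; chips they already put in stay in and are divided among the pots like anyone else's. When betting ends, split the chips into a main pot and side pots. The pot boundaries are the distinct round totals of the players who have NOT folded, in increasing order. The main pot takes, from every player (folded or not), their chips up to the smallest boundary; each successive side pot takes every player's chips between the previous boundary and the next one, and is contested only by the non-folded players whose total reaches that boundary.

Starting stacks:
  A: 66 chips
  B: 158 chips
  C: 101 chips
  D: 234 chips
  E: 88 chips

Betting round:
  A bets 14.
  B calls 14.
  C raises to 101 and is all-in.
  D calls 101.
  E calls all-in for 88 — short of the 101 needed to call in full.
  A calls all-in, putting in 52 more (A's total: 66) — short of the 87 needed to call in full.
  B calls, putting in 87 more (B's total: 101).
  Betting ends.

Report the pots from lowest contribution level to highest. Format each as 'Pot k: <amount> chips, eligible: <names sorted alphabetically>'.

Contributions: A=66, B=101, C=101, D=101, E=88
Pot levels (distinct totals of non-folded players): 66, 88, 101
Layer 1-66: 66 each from A, B, C, D, E = 66*5 = 330 chips; eligible A, B, C, D, E
Layer 67-88: 22 each from B, C, D, E = 22*4 = 88 chips; eligible B, C, D, E
Layer 89-101: 13 each from B, C, D = 13*3 = 39 chips; eligible B, C, D

Pot 1: 330 chips, eligible: A, B, C, D, E
Pot 2: 88 chips, eligible: B, C, D, E
Pot 3: 39 chips, eligible: B, C, D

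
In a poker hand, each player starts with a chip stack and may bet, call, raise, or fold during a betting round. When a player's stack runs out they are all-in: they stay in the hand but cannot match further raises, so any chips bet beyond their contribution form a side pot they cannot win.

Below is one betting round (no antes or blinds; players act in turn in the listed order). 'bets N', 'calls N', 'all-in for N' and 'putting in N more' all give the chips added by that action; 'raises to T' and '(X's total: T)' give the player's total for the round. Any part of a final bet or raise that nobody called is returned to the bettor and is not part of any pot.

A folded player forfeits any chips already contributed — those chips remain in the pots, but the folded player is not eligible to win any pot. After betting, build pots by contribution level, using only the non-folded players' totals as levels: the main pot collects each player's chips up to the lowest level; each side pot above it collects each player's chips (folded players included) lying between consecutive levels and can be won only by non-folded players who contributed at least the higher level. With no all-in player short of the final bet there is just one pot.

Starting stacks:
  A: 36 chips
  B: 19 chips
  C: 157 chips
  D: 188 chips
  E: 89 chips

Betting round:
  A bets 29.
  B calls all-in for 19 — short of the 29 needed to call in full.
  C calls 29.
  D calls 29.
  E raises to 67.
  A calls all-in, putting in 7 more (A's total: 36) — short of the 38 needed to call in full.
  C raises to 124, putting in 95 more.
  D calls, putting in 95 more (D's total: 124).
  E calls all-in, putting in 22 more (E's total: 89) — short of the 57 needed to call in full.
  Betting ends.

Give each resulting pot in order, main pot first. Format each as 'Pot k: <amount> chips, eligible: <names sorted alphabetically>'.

Contributions: A=36, B=19, C=124, D=124, E=89
Pot levels (distinct totals of non-folded players): 19, 36, 89, 124
Layer 1-19: 19 each from A, B, C, D, E = 19*5 = 95 chips; eligible A, B, C, D, E
Layer 20-36: 17 each from A, C, D, E = 17*4 = 68 chips; eligible A, C, D, E
Layer 37-89: 53 each from C, D, E = 53*3 = 159 chips; eligible C, D, E
Layer 90-124: 35 each from C, D = 35*2 = 70 chips; eligible C, D

Pot 1: 95 chips, eligible: A, B, C, D, E
Pot 2: 68 chips, eligible: A, C, D, E
Pot 3: 159 chips, eligible: C, D, E
Pot 4: 70 chips, eligible: C, D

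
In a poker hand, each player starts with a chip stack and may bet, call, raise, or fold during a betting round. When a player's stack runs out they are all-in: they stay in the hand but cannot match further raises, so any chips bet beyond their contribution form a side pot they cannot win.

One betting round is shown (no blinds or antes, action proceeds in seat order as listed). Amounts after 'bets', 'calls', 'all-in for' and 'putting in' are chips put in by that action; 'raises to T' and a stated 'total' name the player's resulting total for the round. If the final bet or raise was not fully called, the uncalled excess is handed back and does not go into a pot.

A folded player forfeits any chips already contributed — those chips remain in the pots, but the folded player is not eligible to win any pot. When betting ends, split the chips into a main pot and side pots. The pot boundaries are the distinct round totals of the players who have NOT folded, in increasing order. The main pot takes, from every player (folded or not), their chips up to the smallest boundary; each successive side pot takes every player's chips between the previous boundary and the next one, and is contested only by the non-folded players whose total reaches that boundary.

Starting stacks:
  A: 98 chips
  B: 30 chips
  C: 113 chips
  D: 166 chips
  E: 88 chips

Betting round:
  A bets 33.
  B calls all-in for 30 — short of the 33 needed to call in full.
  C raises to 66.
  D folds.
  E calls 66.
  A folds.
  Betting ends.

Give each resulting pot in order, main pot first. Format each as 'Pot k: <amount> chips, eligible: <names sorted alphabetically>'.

Contributions: A=33, B=30, C=66, E=66
Folded: A, D
Pot levels (distinct totals of non-folded players): 30, 66
Layer 1-30: 30 each from A, B, C, E = 30*4 = 120 chips; eligible B, C, E
Layer 31-66: A 3 + C 36 + E 36 = 75 chips; eligible C, E

Pot 1: 120 chips, eligible: B, C, E
Pot 2: 75 chips, eligible: C, E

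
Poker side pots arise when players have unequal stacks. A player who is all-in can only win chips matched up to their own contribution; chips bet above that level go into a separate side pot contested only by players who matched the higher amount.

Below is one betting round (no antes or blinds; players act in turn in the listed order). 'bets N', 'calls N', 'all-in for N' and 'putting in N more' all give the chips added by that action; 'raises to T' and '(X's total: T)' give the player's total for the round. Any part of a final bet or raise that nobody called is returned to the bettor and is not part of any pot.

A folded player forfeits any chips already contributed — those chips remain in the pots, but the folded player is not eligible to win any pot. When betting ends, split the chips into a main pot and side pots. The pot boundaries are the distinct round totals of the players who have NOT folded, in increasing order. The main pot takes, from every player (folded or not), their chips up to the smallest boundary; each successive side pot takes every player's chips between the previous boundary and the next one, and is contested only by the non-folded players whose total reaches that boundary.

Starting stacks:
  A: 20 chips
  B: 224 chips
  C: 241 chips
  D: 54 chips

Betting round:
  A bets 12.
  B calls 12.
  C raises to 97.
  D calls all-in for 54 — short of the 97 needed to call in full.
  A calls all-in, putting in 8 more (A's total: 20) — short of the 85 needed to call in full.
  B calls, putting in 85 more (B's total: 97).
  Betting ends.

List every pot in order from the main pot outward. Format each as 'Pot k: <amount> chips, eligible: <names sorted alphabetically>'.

Pot 1: 80 chips, eligible: A, B, C, D
Pot 2: 102 chips, eligible: B, C, D
Pot 3: 86 chips, eligible: B, C

Derivation:
Contributions: A=20, B=97, C=97, D=54
Pot levels (distinct totals of non-folded players): 20, 54, 97
Layer 1-20: 20 each from A, B, C, D = 20*4 = 80 chips; eligible A, B, C, D
Layer 21-54: 34 each from B, C, D = 34*3 = 102 chips; eligible B, C, D
Layer 55-97: 43 each from B, C = 43*2 = 86 chips; eligible B, C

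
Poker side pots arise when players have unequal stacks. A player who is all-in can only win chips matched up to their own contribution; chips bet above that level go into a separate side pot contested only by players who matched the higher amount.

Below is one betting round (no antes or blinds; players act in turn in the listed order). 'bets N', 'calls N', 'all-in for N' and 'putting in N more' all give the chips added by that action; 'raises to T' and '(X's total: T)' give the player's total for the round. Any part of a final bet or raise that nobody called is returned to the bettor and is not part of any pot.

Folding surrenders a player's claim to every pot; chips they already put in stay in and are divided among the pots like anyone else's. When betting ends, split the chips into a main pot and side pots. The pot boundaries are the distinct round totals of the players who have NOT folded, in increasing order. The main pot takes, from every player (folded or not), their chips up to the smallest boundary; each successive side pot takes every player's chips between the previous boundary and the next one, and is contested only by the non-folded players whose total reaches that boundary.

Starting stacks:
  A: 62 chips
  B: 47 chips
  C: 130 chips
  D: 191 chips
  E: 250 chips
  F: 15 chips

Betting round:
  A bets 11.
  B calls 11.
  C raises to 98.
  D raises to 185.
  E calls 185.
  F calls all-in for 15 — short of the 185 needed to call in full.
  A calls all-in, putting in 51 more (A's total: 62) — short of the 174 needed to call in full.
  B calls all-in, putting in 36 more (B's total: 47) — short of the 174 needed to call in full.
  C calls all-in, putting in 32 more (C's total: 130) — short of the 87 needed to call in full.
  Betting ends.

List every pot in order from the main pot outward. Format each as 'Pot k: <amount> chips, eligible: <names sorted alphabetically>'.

Contributions: A=62, B=47, C=130, D=185, E=185, F=15
Pot levels (distinct totals of non-folded players): 15, 47, 62, 130, 185
Layer 1-15: 15 each from A, B, C, D, E, F = 15*6 = 90 chips; eligible A, B, C, D, E, F
Layer 16-47: 32 each from A, B, C, D, E = 32*5 = 160 chips; eligible A, B, C, D, E
Layer 48-62: 15 each from A, C, D, E = 15*4 = 60 chips; eligible A, C, D, E
Layer 63-130: 68 each from C, D, E = 68*3 = 204 chips; eligible C, D, E
Layer 131-185: 55 each from D, E = 55*2 = 110 chips; eligible D, E

Pot 1: 90 chips, eligible: A, B, C, D, E, F
Pot 2: 160 chips, eligible: A, B, C, D, E
Pot 3: 60 chips, eligible: A, C, D, E
Pot 4: 204 chips, eligible: C, D, E
Pot 5: 110 chips, eligible: D, E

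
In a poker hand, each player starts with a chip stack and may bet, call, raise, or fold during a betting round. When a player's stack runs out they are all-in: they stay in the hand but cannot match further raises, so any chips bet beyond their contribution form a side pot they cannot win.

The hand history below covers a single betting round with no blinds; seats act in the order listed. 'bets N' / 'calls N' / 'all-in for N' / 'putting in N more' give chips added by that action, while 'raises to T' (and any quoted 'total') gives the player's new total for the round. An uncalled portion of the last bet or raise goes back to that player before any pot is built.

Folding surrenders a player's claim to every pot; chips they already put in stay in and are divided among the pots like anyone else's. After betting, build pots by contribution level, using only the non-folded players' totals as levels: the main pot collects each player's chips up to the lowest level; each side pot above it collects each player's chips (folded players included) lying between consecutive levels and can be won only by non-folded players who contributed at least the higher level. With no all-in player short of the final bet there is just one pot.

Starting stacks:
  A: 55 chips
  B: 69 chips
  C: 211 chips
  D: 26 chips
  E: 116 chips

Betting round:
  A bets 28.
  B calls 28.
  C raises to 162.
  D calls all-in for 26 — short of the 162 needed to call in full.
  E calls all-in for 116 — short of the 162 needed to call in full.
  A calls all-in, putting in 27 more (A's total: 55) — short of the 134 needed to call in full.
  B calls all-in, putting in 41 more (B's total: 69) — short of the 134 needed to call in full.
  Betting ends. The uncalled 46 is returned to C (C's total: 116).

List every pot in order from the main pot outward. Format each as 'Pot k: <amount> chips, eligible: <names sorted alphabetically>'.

Contributions (after 46 returned to C): A=55, B=69, C=116, D=26, E=116
Pot levels (distinct totals of non-folded players): 26, 55, 69, 116
Layer 1-26: 26 each from A, B, C, D, E = 26*5 = 130 chips; eligible A, B, C, D, E
Layer 27-55: 29 each from A, B, C, E = 29*4 = 116 chips; eligible A, B, C, E
Layer 56-69: 14 each from B, C, E = 14*3 = 42 chips; eligible B, C, E
Layer 70-116: 47 each from C, E = 47*2 = 94 chips; eligible C, E

Pot 1: 130 chips, eligible: A, B, C, D, E
Pot 2: 116 chips, eligible: A, B, C, E
Pot 3: 42 chips, eligible: B, C, E
Pot 4: 94 chips, eligible: C, E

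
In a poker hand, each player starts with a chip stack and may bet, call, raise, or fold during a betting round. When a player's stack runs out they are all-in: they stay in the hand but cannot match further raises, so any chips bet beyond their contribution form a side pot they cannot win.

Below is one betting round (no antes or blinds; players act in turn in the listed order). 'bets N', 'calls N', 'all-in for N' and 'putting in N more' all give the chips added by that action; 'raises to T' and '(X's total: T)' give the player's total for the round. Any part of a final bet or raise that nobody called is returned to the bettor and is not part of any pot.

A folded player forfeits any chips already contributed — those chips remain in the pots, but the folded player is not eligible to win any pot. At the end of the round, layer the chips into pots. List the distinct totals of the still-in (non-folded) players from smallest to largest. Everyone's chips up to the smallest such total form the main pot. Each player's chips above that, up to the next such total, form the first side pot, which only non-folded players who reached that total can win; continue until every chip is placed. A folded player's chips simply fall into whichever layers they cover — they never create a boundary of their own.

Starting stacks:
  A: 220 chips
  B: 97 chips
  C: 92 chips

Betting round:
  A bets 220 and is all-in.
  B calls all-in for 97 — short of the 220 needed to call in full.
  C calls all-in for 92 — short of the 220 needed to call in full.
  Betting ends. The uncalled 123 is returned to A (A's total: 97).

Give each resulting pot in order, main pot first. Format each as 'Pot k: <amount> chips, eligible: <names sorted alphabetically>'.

Contributions (after 123 returned to A): A=97, B=97, C=92
Pot levels (distinct totals of non-folded players): 92, 97
Layer 1-92: 92 each from A, B, C = 92*3 = 276 chips; eligible A, B, C
Layer 93-97: 5 each from A, B = 5*2 = 10 chips; eligible A, B

Pot 1: 276 chips, eligible: A, B, C
Pot 2: 10 chips, eligible: A, B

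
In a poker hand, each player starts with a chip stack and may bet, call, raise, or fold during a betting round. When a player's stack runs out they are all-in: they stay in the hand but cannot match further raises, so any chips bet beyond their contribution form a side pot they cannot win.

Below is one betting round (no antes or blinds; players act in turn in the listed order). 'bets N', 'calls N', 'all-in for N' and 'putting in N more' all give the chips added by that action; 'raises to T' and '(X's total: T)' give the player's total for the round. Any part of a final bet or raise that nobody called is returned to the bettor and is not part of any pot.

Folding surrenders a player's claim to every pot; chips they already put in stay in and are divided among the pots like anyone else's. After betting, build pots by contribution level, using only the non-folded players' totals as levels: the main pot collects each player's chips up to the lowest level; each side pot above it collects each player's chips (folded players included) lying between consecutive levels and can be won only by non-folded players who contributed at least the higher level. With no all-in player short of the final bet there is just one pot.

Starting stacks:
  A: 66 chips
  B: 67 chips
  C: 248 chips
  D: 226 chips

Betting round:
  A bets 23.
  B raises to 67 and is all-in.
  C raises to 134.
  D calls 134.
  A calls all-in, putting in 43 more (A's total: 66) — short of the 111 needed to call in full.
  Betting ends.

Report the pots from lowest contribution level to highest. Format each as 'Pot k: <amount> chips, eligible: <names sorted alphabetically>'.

Contributions: A=66, B=67, C=134, D=134
Pot levels (distinct totals of non-folded players): 66, 67, 134
Layer 1-66: 66 each from A, B, C, D = 66*4 = 264 chips; eligible A, B, C, D
Layer 67-67: 1 each from B, C, D = 1*3 = 3 chips; eligible B, C, D
Layer 68-134: 67 each from C, D = 67*2 = 134 chips; eligible C, D

Pot 1: 264 chips, eligible: A, B, C, D
Pot 2: 3 chips, eligible: B, C, D
Pot 3: 134 chips, eligible: C, D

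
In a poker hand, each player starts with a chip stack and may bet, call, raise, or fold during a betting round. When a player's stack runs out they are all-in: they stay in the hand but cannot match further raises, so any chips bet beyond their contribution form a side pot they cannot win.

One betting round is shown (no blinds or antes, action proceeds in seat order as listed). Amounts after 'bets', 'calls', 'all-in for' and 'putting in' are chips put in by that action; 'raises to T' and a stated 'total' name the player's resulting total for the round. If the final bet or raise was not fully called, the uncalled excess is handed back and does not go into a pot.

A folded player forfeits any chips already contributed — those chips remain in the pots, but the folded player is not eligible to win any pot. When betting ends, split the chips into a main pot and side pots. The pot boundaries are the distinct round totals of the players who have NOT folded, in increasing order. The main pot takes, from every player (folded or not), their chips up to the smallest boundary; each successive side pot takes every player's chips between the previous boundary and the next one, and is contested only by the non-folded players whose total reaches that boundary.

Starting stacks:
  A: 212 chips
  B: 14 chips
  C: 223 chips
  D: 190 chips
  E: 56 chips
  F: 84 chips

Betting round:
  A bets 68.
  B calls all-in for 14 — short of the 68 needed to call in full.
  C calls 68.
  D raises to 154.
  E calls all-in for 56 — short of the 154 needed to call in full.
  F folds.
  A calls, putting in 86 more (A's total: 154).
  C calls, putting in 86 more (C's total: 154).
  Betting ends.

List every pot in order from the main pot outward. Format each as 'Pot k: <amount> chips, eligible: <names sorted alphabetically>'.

Contributions: A=154, B=14, C=154, D=154, E=56
Folded: F
Pot levels (distinct totals of non-folded players): 14, 56, 154
Layer 1-14: 14 each from A, B, C, D, E = 14*5 = 70 chips; eligible A, B, C, D, E
Layer 15-56: 42 each from A, C, D, E = 42*4 = 168 chips; eligible A, C, D, E
Layer 57-154: 98 each from A, C, D = 98*3 = 294 chips; eligible A, C, D

Pot 1: 70 chips, eligible: A, B, C, D, E
Pot 2: 168 chips, eligible: A, C, D, E
Pot 3: 294 chips, eligible: A, C, D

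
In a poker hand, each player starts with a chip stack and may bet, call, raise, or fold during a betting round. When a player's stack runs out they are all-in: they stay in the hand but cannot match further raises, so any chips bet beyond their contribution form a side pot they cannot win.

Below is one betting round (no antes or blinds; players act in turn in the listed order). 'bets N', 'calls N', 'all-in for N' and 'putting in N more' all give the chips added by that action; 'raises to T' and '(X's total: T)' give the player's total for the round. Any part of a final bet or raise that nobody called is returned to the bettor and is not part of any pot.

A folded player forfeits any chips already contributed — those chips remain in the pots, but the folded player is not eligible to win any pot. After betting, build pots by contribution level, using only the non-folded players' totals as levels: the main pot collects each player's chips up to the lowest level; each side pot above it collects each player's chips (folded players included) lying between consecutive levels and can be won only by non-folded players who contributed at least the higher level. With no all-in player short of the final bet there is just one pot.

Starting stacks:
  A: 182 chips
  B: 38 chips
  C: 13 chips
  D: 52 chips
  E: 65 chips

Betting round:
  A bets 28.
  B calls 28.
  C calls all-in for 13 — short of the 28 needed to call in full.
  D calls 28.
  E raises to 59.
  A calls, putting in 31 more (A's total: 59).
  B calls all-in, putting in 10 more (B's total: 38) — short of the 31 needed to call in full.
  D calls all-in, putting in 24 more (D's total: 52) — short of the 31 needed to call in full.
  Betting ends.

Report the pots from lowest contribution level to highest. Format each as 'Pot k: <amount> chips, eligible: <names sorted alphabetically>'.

Pot 1: 65 chips, eligible: A, B, C, D, E
Pot 2: 100 chips, eligible: A, B, D, E
Pot 3: 42 chips, eligible: A, D, E
Pot 4: 14 chips, eligible: A, E

Derivation:
Contributions: A=59, B=38, C=13, D=52, E=59
Pot levels (distinct totals of non-folded players): 13, 38, 52, 59
Layer 1-13: 13 each from A, B, C, D, E = 13*5 = 65 chips; eligible A, B, C, D, E
Layer 14-38: 25 each from A, B, D, E = 25*4 = 100 chips; eligible A, B, D, E
Layer 39-52: 14 each from A, D, E = 14*3 = 42 chips; eligible A, D, E
Layer 53-59: 7 each from A, E = 7*2 = 14 chips; eligible A, E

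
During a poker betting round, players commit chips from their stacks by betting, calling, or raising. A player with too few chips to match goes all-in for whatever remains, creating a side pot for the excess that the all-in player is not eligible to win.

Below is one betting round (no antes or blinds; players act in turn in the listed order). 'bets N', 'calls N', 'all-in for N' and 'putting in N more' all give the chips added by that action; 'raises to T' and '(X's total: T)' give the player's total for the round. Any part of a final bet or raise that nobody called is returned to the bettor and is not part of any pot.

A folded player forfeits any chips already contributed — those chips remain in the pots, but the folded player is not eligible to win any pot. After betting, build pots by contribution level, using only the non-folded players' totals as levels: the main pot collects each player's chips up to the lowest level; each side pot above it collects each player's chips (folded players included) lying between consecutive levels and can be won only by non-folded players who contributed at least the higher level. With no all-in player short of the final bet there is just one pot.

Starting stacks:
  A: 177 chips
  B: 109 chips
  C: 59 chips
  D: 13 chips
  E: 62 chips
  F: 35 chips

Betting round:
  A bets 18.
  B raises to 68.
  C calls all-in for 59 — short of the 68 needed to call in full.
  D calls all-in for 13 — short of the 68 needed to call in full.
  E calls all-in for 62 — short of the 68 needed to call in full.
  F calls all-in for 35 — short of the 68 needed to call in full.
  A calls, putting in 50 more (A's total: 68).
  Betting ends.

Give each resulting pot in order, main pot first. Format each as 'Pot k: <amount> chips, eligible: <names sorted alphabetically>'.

Contributions: A=68, B=68, C=59, D=13, E=62, F=35
Pot levels (distinct totals of non-folded players): 13, 35, 59, 62, 68
Layer 1-13: 13 each from A, B, C, D, E, F = 13*6 = 78 chips; eligible A, B, C, D, E, F
Layer 14-35: 22 each from A, B, C, E, F = 22*5 = 110 chips; eligible A, B, C, E, F
Layer 36-59: 24 each from A, B, C, E = 24*4 = 96 chips; eligible A, B, C, E
Layer 60-62: 3 each from A, B, E = 3*3 = 9 chips; eligible A, B, E
Layer 63-68: 6 each from A, B = 6*2 = 12 chips; eligible A, B

Pot 1: 78 chips, eligible: A, B, C, D, E, F
Pot 2: 110 chips, eligible: A, B, C, E, F
Pot 3: 96 chips, eligible: A, B, C, E
Pot 4: 9 chips, eligible: A, B, E
Pot 5: 12 chips, eligible: A, B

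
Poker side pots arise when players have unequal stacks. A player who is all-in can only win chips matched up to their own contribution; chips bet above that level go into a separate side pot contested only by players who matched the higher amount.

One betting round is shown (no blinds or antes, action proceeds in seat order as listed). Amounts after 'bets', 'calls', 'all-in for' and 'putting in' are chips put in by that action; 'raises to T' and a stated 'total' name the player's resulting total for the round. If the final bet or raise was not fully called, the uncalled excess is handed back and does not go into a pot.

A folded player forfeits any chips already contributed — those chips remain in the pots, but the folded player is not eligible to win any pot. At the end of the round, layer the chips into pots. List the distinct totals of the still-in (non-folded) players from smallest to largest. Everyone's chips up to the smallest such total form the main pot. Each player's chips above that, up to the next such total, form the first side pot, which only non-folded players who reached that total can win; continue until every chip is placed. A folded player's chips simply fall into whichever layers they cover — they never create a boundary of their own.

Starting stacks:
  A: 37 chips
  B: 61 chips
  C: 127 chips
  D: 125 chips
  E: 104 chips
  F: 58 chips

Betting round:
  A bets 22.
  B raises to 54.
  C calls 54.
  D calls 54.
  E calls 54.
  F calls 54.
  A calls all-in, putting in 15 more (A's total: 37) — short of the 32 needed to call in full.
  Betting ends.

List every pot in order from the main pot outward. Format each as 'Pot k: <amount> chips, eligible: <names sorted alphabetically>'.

Pot 1: 222 chips, eligible: A, B, C, D, E, F
Pot 2: 85 chips, eligible: B, C, D, E, F

Derivation:
Contributions: A=37, B=54, C=54, D=54, E=54, F=54
Pot levels (distinct totals of non-folded players): 37, 54
Layer 1-37: 37 each from A, B, C, D, E, F = 37*6 = 222 chips; eligible A, B, C, D, E, F
Layer 38-54: 17 each from B, C, D, E, F = 17*5 = 85 chips; eligible B, C, D, E, F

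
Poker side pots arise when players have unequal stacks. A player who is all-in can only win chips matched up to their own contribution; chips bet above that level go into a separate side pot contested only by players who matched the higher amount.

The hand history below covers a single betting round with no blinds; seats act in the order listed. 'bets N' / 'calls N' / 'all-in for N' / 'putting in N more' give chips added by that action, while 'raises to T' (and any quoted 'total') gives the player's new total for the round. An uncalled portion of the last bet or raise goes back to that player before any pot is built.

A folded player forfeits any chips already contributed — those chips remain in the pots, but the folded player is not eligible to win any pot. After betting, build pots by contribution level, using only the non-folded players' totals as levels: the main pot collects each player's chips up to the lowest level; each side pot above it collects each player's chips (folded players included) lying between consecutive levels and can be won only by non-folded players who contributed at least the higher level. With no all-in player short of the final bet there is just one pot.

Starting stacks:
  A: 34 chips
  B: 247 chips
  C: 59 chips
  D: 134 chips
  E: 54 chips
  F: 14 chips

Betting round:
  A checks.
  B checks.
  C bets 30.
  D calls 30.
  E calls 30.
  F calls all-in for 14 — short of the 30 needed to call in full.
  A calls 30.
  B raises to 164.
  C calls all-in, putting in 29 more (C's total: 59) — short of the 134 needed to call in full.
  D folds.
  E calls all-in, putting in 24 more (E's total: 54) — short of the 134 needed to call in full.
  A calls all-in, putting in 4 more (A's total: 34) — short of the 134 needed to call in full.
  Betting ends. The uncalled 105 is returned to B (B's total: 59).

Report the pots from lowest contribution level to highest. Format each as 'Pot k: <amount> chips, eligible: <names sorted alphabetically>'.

Pot 1: 84 chips, eligible: A, B, C, E, F
Pot 2: 96 chips, eligible: A, B, C, E
Pot 3: 60 chips, eligible: B, C, E
Pot 4: 10 chips, eligible: B, C

Derivation:
Contributions (after 105 returned to B): A=34, B=59, C=59, D=30, E=54, F=14
Folded: D
Pot levels (distinct totals of non-folded players): 14, 34, 54, 59
Layer 1-14: 14 each from A, B, C, D, E, F = 14*6 = 84 chips; eligible A, B, C, E, F
Layer 15-34: A 20 + B 20 + C 20 + D 16 + E 20 = 96 chips; eligible A, B, C, E
Layer 35-54: 20 each from B, C, E = 20*3 = 60 chips; eligible B, C, E
Layer 55-59: 5 each from B, C = 5*2 = 10 chips; eligible B, C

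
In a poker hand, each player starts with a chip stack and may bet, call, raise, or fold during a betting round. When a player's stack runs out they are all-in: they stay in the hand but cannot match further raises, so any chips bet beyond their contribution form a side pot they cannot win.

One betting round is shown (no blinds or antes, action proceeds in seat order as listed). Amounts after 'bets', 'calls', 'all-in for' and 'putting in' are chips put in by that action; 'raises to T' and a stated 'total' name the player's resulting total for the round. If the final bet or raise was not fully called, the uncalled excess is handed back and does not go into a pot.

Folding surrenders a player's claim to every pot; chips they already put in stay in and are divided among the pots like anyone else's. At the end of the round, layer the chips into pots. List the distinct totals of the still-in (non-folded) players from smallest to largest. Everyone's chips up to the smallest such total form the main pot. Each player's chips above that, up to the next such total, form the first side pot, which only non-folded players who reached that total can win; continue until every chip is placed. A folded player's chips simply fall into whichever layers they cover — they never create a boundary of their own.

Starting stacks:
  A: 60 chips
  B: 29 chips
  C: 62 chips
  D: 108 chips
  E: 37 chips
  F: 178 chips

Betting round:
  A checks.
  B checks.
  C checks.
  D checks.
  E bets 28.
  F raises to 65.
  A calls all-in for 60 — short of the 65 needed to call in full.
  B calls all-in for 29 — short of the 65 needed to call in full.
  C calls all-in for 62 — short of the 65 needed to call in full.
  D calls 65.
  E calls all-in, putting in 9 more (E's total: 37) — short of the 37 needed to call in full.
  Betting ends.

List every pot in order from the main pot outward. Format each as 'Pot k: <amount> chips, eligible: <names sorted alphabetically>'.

Contributions: A=60, B=29, C=62, D=65, E=37, F=65
Pot levels (distinct totals of non-folded players): 29, 37, 60, 62, 65
Layer 1-29: 29 each from A, B, C, D, E, F = 29*6 = 174 chips; eligible A, B, C, D, E, F
Layer 30-37: 8 each from A, C, D, E, F = 8*5 = 40 chips; eligible A, C, D, E, F
Layer 38-60: 23 each from A, C, D, F = 23*4 = 92 chips; eligible A, C, D, F
Layer 61-62: 2 each from C, D, F = 2*3 = 6 chips; eligible C, D, F
Layer 63-65: 3 each from D, F = 3*2 = 6 chips; eligible D, F

Pot 1: 174 chips, eligible: A, B, C, D, E, F
Pot 2: 40 chips, eligible: A, C, D, E, F
Pot 3: 92 chips, eligible: A, C, D, F
Pot 4: 6 chips, eligible: C, D, F
Pot 5: 6 chips, eligible: D, F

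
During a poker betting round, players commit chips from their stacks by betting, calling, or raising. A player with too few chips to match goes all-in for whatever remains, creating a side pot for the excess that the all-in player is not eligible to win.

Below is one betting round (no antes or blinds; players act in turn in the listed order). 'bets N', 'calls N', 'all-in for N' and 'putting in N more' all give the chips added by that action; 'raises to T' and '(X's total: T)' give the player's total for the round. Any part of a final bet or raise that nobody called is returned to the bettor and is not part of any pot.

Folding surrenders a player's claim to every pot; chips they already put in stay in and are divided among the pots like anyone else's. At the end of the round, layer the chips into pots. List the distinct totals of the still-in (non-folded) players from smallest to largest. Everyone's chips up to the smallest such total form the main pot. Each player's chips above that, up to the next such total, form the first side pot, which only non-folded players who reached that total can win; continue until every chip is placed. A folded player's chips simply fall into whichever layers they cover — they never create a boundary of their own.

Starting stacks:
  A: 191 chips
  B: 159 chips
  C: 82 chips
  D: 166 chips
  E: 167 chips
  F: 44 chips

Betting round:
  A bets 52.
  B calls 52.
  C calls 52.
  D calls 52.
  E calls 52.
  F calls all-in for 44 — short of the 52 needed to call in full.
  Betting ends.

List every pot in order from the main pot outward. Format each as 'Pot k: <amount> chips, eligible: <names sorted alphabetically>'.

Contributions: A=52, B=52, C=52, D=52, E=52, F=44
Pot levels (distinct totals of non-folded players): 44, 52
Layer 1-44: 44 each from A, B, C, D, E, F = 44*6 = 264 chips; eligible A, B, C, D, E, F
Layer 45-52: 8 each from A, B, C, D, E = 8*5 = 40 chips; eligible A, B, C, D, E

Pot 1: 264 chips, eligible: A, B, C, D, E, F
Pot 2: 40 chips, eligible: A, B, C, D, E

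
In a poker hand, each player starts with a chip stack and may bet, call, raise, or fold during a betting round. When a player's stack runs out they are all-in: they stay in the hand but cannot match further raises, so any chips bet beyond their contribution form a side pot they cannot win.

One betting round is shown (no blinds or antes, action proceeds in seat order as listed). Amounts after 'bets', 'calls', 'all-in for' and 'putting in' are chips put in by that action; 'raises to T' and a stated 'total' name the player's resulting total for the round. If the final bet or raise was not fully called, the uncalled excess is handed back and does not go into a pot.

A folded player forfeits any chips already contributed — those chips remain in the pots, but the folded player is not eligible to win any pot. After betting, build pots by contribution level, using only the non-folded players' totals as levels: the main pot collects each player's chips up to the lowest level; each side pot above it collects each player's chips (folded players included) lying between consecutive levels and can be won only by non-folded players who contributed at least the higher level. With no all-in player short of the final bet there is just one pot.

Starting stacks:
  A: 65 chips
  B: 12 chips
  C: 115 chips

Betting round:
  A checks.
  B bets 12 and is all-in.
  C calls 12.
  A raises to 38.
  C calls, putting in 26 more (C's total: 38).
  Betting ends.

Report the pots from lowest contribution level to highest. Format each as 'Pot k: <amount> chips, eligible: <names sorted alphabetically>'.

Pot 1: 36 chips, eligible: A, B, C
Pot 2: 52 chips, eligible: A, C

Derivation:
Contributions: A=38, B=12, C=38
Pot levels (distinct totals of non-folded players): 12, 38
Layer 1-12: 12 each from A, B, C = 12*3 = 36 chips; eligible A, B, C
Layer 13-38: 26 each from A, C = 26*2 = 52 chips; eligible A, C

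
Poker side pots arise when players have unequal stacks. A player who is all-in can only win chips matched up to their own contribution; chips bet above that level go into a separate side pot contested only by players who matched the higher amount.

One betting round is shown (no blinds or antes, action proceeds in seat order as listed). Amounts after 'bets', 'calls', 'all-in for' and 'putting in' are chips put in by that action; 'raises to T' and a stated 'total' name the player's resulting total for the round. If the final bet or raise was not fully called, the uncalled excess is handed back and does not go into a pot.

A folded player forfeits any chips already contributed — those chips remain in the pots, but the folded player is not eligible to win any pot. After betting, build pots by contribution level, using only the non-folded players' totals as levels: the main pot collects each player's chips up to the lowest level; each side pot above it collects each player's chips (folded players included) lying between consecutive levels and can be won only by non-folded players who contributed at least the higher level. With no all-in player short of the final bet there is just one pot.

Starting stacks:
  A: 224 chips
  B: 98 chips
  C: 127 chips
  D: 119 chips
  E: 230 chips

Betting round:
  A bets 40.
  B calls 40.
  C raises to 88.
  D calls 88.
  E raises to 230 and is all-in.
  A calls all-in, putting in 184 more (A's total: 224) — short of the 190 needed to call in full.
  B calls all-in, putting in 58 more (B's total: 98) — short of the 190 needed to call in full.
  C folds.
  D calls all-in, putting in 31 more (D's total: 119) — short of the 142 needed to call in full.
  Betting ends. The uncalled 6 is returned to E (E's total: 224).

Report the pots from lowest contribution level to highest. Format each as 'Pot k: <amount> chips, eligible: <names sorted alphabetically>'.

Contributions (after 6 returned to E): A=224, B=98, C=88, D=119, E=224
Folded: C
Pot levels (distinct totals of non-folded players): 98, 119, 224
Layer 1-98: A 98 + B 98 + C 88 + D 98 + E 98 = 480 chips; eligible A, B, D, E
Layer 99-119: 21 each from A, D, E = 21*3 = 63 chips; eligible A, D, E
Layer 120-224: 105 each from A, E = 105*2 = 210 chips; eligible A, E

Pot 1: 480 chips, eligible: A, B, D, E
Pot 2: 63 chips, eligible: A, D, E
Pot 3: 210 chips, eligible: A, E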